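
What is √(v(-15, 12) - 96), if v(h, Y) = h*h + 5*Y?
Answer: 3*√21 ≈ 13.748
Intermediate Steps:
v(h, Y) = h² + 5*Y
√(v(-15, 12) - 96) = √(((-15)² + 5*12) - 96) = √((225 + 60) - 96) = √(285 - 96) = √189 = 3*√21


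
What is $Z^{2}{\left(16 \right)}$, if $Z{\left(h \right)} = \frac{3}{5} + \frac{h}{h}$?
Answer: $\frac{64}{25} \approx 2.56$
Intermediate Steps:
$Z{\left(h \right)} = \frac{8}{5}$ ($Z{\left(h \right)} = 3 \cdot \frac{1}{5} + 1 = \frac{3}{5} + 1 = \frac{8}{5}$)
$Z^{2}{\left(16 \right)} = \left(\frac{8}{5}\right)^{2} = \frac{64}{25}$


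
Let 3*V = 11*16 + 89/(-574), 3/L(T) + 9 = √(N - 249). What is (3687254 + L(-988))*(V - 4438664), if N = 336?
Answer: -18788495678290847/1148 - 2547759491*√87/1148 ≈ -1.6366e+13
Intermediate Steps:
L(T) = 3/(-9 + √87) (L(T) = 3/(-9 + √(336 - 249)) = 3/(-9 + √87))
V = 33645/574 (V = (11*16 + 89/(-574))/3 = (176 + 89*(-1/574))/3 = (176 - 89/574)/3 = (⅓)*(100935/574) = 33645/574 ≈ 58.615)
(3687254 + L(-988))*(V - 4438664) = (3687254 + (9/2 + √87/2))*(33645/574 - 4438664) = (7374517/2 + √87/2)*(-2547759491/574) = -18788495678290847/1148 - 2547759491*√87/1148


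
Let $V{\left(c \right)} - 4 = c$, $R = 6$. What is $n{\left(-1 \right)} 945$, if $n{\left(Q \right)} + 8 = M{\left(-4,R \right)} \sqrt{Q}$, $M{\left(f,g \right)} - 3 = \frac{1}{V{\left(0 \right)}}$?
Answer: $-7560 + \frac{12285 i}{4} \approx -7560.0 + 3071.3 i$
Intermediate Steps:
$V{\left(c \right)} = 4 + c$
$M{\left(f,g \right)} = \frac{13}{4}$ ($M{\left(f,g \right)} = 3 + \frac{1}{4 + 0} = 3 + \frac{1}{4} = \frac{13}{4}$)
$n{\left(Q \right)} = -8 + \frac{13 \sqrt{Q}}{4}$
$n{\left(-1 \right)} 945 = \left(-8 + \frac{13 \sqrt{-1}}{4}\right) 945 = \left(-8 + \frac{13 i}{4}\right) 945 = -7560 + \frac{12285 i}{4}$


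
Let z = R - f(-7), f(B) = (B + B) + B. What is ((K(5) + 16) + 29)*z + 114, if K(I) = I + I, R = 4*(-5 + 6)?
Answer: 1489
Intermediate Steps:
R = 4 (R = 4*1 = 4)
f(B) = 3*B (f(B) = 2*B + B = 3*B)
z = 25 (z = 4 - 3*(-7) = 4 - 1*(-21) = 4 + 21 = 25)
K(I) = 2*I
((K(5) + 16) + 29)*z + 114 = ((2*5 + 16) + 29)*25 + 114 = ((10 + 16) + 29)*25 + 114 = (26 + 29)*25 + 114 = 55*25 + 114 = 1375 + 114 = 1489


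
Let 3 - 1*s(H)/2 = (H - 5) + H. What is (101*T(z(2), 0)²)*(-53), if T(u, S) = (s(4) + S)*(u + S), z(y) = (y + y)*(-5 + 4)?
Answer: 0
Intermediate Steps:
s(H) = 16 - 4*H (s(H) = 6 - 2*((H - 5) + H) = 6 - 2*((-5 + H) + H) = 6 - 2*(-5 + 2*H) = 6 + (10 - 4*H) = 16 - 4*H)
z(y) = -2*y (z(y) = (2*y)*(-1) = -2*y)
T(u, S) = S*(S + u) (T(u, S) = ((16 - 4*4) + S)*(u + S) = ((16 - 16) + S)*(S + u) = (0 + S)*(S + u) = S*(S + u))
(101*T(z(2), 0)²)*(-53) = (101*(0*(0 - 2*2))²)*(-53) = (101*(0*(0 - 4))²)*(-53) = (101*(0*(-4))²)*(-53) = (101*0²)*(-53) = (101*0)*(-53) = 0*(-53) = 0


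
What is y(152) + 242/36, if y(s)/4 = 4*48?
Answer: 13945/18 ≈ 774.72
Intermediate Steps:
y(s) = 768 (y(s) = 4*(4*48) = 4*192 = 768)
y(152) + 242/36 = 768 + 242/36 = 768 + (1/36)*242 = 768 + 121/18 = 13945/18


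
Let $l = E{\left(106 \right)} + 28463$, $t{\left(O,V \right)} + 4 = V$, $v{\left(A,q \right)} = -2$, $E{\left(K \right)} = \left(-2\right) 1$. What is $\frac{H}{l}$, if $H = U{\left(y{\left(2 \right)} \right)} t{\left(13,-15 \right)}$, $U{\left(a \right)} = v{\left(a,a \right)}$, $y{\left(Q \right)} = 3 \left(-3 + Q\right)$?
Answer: $\frac{38}{28461} \approx 0.0013352$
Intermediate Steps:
$y{\left(Q \right)} = -9 + 3 Q$
$E{\left(K \right)} = -2$
$U{\left(a \right)} = -2$
$t{\left(O,V \right)} = -4 + V$
$l = 28461$ ($l = -2 + 28463 = 28461$)
$H = 38$ ($H = - 2 \left(-4 - 15\right) = \left(-2\right) \left(-19\right) = 38$)
$\frac{H}{l} = \frac{38}{28461}$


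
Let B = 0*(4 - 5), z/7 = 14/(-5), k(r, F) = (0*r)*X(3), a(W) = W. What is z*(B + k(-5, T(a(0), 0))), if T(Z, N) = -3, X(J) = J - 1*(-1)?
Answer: 0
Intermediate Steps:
X(J) = 1 + J (X(J) = J + 1 = 1 + J)
k(r, F) = 0 (k(r, F) = (0*r)*(1 + 3) = 0*4 = 0)
z = -98/5 (z = 7*(14/(-5)) = 7*(14*(-⅕)) = 7*(-14/5) = -98/5 ≈ -19.600)
B = 0 (B = 0*(-1) = 0)
z*(B + k(-5, T(a(0), 0))) = -98*(0 + 0)/5 = -98/5*0 = 0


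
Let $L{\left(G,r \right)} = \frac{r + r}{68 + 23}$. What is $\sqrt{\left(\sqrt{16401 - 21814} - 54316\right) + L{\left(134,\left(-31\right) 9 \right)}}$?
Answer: $\frac{\sqrt{-449841574 + 8281 i \sqrt{5413}}}{91} \approx 0.15783 + 233.07 i$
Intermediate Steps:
$L{\left(G,r \right)} = \frac{2 r}{91}$
$\sqrt{\left(\sqrt{16401 - 21814} - 54316\right) + L{\left(134,\left(-31\right) 9 \right)}} = \sqrt{\left(\sqrt{16401 - 21814} - 54316\right) + \frac{2 \left(\left(-31\right) 9\right)}{91}} = \sqrt{\left(\sqrt{-5413} - 54316\right) + \frac{2}{91} \left(-279\right)} = \sqrt{\left(i \sqrt{5413} - 54316\right) - \frac{558}{91}} = \sqrt{\left(-54316 + i \sqrt{5413}\right) - \frac{558}{91}} = \sqrt{- \frac{4943314}{91} + i \sqrt{5413}}$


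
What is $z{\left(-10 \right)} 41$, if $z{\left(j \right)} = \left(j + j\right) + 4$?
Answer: $-656$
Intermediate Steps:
$z{\left(j \right)} = 4 + 2 j$ ($z{\left(j \right)} = 2 j + 4 = 4 + 2 j$)
$z{\left(-10 \right)} 41 = \left(4 + 2 \left(-10\right)\right) 41 = \left(4 - 20\right) 41 = \left(-16\right) 41 = -656$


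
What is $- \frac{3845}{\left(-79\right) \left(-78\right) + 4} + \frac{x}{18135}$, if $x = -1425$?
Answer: $- \frac{5234375}{7454694} \approx -0.70216$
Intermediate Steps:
$- \frac{3845}{\left(-79\right) \left(-78\right) + 4} + \frac{x}{18135} = - \frac{3845}{\left(-79\right) \left(-78\right) + 4} - \frac{1425}{18135} = - \frac{3845}{6162 + 4} - \frac{95}{1209} = - \frac{3845}{6166} - \frac{95}{1209} = - \frac{5234375}{7454694}$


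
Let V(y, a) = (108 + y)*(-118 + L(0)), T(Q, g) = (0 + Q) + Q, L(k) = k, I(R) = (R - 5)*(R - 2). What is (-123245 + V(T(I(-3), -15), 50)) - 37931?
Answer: -183360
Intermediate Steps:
I(R) = (-5 + R)*(-2 + R)
T(Q, g) = 2*Q (T(Q, g) = Q + Q = 2*Q)
V(y, a) = -12744 - 118*y (V(y, a) = (108 + y)*(-118 + 0) = (108 + y)*(-118) = -12744 - 118*y)
(-123245 + V(T(I(-3), -15), 50)) - 37931 = (-123245 + (-12744 - 236*(10 + (-3)**2 - 7*(-3)))) - 37931 = (-123245 + (-12744 - 236*(10 + 9 + 21))) - 37931 = (-123245 + (-12744 - 236*40)) - 37931 = (-123245 + (-12744 - 118*80)) - 37931 = (-123245 + (-12744 - 9440)) - 37931 = (-123245 - 22184) - 37931 = -145429 - 37931 = -183360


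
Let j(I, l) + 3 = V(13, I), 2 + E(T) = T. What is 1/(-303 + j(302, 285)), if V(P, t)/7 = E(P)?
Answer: -1/229 ≈ -0.0043668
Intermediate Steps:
E(T) = -2 + T
V(P, t) = -14 + 7*P (V(P, t) = 7*(-2 + P) = -14 + 7*P)
j(I, l) = 74 (j(I, l) = -3 + (-14 + 7*13) = -3 + (-14 + 91) = -3 + 77 = 74)
1/(-303 + j(302, 285)) = 1/(-303 + 74) = 1/(-229) = -1/229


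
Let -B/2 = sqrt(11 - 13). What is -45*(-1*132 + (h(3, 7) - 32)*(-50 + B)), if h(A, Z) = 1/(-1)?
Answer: -68310 - 2970*I*sqrt(2) ≈ -68310.0 - 4200.2*I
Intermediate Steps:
h(A, Z) = -1
B = -2*I*sqrt(2) (B = -2*sqrt(11 - 13) = -2*I*sqrt(2) ≈ -2.8284*I)
-45*(-1*132 + (h(3, 7) - 32)*(-50 + B)) = -45*(-1*132 + (-1 - 32)*(-50 - 2*I*sqrt(2))) = -45*(-132 - 33*(-50 - 2*I*sqrt(2))) = -45*(-132 + (1650 + 66*I*sqrt(2))) = -45*(1518 + 66*I*sqrt(2)) = -68310 - 2970*I*sqrt(2)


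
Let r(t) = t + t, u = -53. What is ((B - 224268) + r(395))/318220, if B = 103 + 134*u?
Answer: -230477/318220 ≈ -0.72427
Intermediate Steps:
B = -6999 (B = 103 + 134*(-53) = 103 - 7102 = -6999)
r(t) = 2*t
((B - 224268) + r(395))/318220 = ((-6999 - 224268) + 2*395)/318220 = (-231267 + 790)*(1/318220) = -230477*1/318220 = -230477/318220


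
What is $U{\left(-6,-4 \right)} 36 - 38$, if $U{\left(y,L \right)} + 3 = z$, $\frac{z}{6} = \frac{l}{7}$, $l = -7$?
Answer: $-362$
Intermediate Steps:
$z = -6$ ($z = 6 \left(- \frac{7}{7}\right) = 6 \left(\left(-7\right) \frac{1}{7}\right) = 6 \left(-1\right) = -6$)
$U{\left(y,L \right)} = -9$ ($U{\left(y,L \right)} = -3 - 6 = -9$)
$U{\left(-6,-4 \right)} 36 - 38 = \left(-9\right) 36 - 38 = -324 - 38 = -362$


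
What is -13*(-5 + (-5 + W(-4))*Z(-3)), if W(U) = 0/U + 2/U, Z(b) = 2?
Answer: 208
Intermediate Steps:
W(U) = 2/U (W(U) = 0 + 2/U = 2/U)
-13*(-5 + (-5 + W(-4))*Z(-3)) = -13*(-5 + (-5 + 2/(-4))*2) = -13*(-5 + (-5 + 2*(-¼))*2) = -13*(-5 + (-5 - ½)*2) = -13*(-5 - 11/2*2) = -13*(-5 - 11) = -13*(-16) = 208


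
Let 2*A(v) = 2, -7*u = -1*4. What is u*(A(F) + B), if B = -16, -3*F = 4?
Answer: -60/7 ≈ -8.5714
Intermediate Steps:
F = -4/3 (F = -1/3*4 = -4/3 ≈ -1.3333)
u = 4/7 (u = -(-1)*4/7 = -1/7*(-4) = 4/7 ≈ 0.57143)
A(v) = 1 (A(v) = (1/2)*2 = 1)
u*(A(F) + B) = 4*(1 - 16)/7 = (4/7)*(-15) = -60/7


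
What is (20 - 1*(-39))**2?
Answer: 3481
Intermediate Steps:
(20 - 1*(-39))**2 = (20 + 39)**2 = 59**2 = 3481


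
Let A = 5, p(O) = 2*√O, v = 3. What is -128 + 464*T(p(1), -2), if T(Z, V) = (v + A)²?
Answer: 29568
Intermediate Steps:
T(Z, V) = 64 (T(Z, V) = (3 + 5)² = 8² = 64)
-128 + 464*T(p(1), -2) = -128 + 464*64 = -128 + 29696 = 29568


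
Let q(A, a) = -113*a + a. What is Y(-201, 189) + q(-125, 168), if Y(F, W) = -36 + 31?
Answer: -18821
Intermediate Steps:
Y(F, W) = -5
q(A, a) = -112*a
Y(-201, 189) + q(-125, 168) = -5 - 112*168 = -5 - 18816 = -18821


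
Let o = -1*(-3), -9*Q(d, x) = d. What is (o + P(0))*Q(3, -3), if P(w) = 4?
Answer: -7/3 ≈ -2.3333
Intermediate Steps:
Q(d, x) = -d/9
o = 3
(o + P(0))*Q(3, -3) = (3 + 4)*(-1/9*3) = 7*(-1/3) = -7/3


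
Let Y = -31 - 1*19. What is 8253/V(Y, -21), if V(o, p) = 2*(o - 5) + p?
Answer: -63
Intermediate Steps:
Y = -50 (Y = -31 - 19 = -50)
V(o, p) = -10 + p + 2*o (V(o, p) = 2*(-5 + o) + p = (-10 + 2*o) + p = -10 + p + 2*o)
8253/V(Y, -21) = 8253/(-10 - 21 + 2*(-50)) = 8253/(-10 - 21 - 100) = 8253/(-131) = 8253*(-1/131) = -63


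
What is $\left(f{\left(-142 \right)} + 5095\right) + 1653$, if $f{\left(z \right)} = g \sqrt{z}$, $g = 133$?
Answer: $6748 + 133 i \sqrt{142} \approx 6748.0 + 1584.9 i$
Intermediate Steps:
$f{\left(z \right)} = 133 \sqrt{z}$
$\left(f{\left(-142 \right)} + 5095\right) + 1653 = \left(133 \sqrt{-142} + 5095\right) + 1653 = \left(133 i \sqrt{142} + 5095\right) + 1653 = \left(5095 + 133 i \sqrt{142}\right) + 1653 = 6748 + 133 i \sqrt{142}$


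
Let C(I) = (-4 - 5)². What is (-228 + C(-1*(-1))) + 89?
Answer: -58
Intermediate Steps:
C(I) = 81 (C(I) = (-9)² = 81)
(-228 + C(-1*(-1))) + 89 = (-228 + 81) + 89 = -147 + 89 = -58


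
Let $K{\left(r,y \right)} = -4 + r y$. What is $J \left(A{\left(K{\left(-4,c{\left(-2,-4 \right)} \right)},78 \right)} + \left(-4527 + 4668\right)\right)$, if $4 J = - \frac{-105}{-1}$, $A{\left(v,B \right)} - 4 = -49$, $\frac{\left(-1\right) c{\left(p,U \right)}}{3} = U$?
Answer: $-2520$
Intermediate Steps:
$c{\left(p,U \right)} = - 3 U$
$A{\left(v,B \right)} = -45$ ($A{\left(v,B \right)} = 4 - 49 = -45$)
$J = - \frac{105}{4}$ ($J = \frac{\left(-1\right) \left(- \frac{105}{-1}\right)}{4} = \frac{\left(-1\right) \left(\left(-105\right) \left(-1\right)\right)}{4} = \frac{\left(-1\right) 105}{4} = \frac{1}{4} \left(-105\right) = - \frac{105}{4} \approx -26.25$)
$J \left(A{\left(K{\left(-4,c{\left(-2,-4 \right)} \right)},78 \right)} + \left(-4527 + 4668\right)\right) = - \frac{105 \left(-45 + \left(-4527 + 4668\right)\right)}{4} = - \frac{105 \left(-45 + 141\right)}{4} = \left(- \frac{105}{4}\right) 96 = -2520$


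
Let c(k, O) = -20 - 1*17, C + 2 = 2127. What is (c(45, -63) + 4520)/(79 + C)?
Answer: 4483/2204 ≈ 2.0340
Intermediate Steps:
C = 2125 (C = -2 + 2127 = 2125)
c(k, O) = -37 (c(k, O) = -20 - 17 = -37)
(c(45, -63) + 4520)/(79 + C) = (-37 + 4520)/(79 + 2125) = 4483/2204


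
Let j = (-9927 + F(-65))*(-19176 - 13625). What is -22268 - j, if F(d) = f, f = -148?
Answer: -330492343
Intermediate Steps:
F(d) = -148
j = 330470075 (j = (-9927 - 148)*(-19176 - 13625) = -10075*(-32801) = 330470075)
-22268 - j = -22268 - 1*330470075 = -22268 - 330470075 = -330492343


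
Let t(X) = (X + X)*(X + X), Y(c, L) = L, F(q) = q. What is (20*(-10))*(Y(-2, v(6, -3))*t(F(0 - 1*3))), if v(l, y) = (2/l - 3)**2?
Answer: -51200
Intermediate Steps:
v(l, y) = (-3 + 2/l)**2
t(X) = 4*X**2 (t(X) = (2*X)*(2*X) = 4*X**2)
(20*(-10))*(Y(-2, v(6, -3))*t(F(0 - 1*3))) = (20*(-10))*(((-2 + 3*6)**2/6**2)*(4*(0 - 1*3)**2)) = -200*(-2 + 18)**2/36*4*(0 - 3)**2 = -200*(1/36)*16**2*4*(-3)**2 = -200*(1/36)*256*4*9 = -12800*36/9 = -200*256 = -51200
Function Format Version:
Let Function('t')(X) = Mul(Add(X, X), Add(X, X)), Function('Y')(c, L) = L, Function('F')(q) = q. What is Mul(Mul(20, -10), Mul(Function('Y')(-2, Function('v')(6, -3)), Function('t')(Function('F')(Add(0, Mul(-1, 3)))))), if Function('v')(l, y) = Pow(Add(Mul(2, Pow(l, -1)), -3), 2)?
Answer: -51200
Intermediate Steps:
Function('v')(l, y) = Pow(Add(-3, Mul(2, Pow(l, -1))), 2)
Function('t')(X) = Mul(4, Pow(X, 2)) (Function('t')(X) = Mul(Mul(2, X), Mul(2, X)) = Mul(4, Pow(X, 2)))
Mul(Mul(20, -10), Mul(Function('Y')(-2, Function('v')(6, -3)), Function('t')(Function('F')(Add(0, Mul(-1, 3)))))) = Mul(Mul(20, -10), Mul(Mul(Pow(6, -2), Pow(Add(-2, Mul(3, 6)), 2)), Mul(4, Pow(Add(0, Mul(-1, 3)), 2)))) = Mul(-200, Mul(Mul(Rational(1, 36), Pow(Add(-2, 18), 2)), Mul(4, Pow(Add(0, -3), 2)))) = Mul(-200, Mul(Mul(Rational(1, 36), Pow(16, 2)), Mul(4, Pow(-3, 2)))) = Mul(-200, Mul(Mul(Rational(1, 36), 256), Mul(4, 9))) = Mul(-200, Mul(Rational(64, 9), 36)) = Mul(-200, 256) = -51200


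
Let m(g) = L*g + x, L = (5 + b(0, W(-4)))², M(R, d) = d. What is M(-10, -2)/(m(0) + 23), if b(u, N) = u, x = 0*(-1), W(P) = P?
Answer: -2/23 ≈ -0.086957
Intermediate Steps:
x = 0
L = 25 (L = (5 + 0)² = 5² = 25)
m(g) = 25*g (m(g) = 25*g + 0 = 25*g)
M(-10, -2)/(m(0) + 23) = -2/(25*0 + 23) = -2/(0 + 23) = -2/23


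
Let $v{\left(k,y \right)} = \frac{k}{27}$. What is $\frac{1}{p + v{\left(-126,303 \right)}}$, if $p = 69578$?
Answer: $\frac{3}{208720} \approx 1.4373 \cdot 10^{-5}$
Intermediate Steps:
$v{\left(k,y \right)} = \frac{k}{27}$ ($v{\left(k,y \right)} = k \frac{1}{27} = \frac{k}{27}$)
$\frac{1}{p + v{\left(-126,303 \right)}} = \frac{1}{69578 + \frac{1}{27} \left(-126\right)} = \frac{1}{69578 - \frac{14}{3}} = \frac{1}{\frac{208720}{3}} = \frac{3}{208720}$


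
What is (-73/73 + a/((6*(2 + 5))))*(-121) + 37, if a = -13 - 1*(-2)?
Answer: 7967/42 ≈ 189.69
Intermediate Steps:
a = -11 (a = -13 + 2 = -11)
(-73/73 + a/((6*(2 + 5))))*(-121) + 37 = (-73/73 - 11*1/(6*(2 + 5)))*(-121) + 37 = (-73*1/73 - 11/(6*7))*(-121) + 37 = (-1 - 11/42)*(-121) + 37 = -53/42*(-121) + 37 = 6413/42 + 37 = 7967/42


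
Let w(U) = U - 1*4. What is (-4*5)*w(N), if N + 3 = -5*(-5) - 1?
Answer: -340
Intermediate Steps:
N = 21 (N = -3 + (-5*(-5) - 1) = -3 + (25 - 1) = -3 + 24 = 21)
w(U) = -4 + U (w(U) = U - 4 = -4 + U)
(-4*5)*w(N) = (-4*5)*(-4 + 21) = -20*17 = -340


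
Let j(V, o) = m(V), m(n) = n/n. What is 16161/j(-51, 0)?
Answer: 16161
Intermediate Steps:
m(n) = 1
j(V, o) = 1
16161/j(-51, 0) = 16161/1 = 16161*1 = 16161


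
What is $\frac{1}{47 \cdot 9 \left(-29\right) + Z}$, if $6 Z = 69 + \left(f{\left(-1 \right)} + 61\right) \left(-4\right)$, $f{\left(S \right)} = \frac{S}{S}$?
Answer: $- \frac{6}{73781} \approx -8.1322 \cdot 10^{-5}$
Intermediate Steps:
$f{\left(S \right)} = 1$
$Z = - \frac{179}{6}$ ($Z = \frac{69 + \left(1 + 61\right) \left(-4\right)}{6} = \frac{69 + 62 \left(-4\right)}{6} = \frac{69 - 248}{6} = \frac{1}{6} \left(-179\right) = - \frac{179}{6} \approx -29.833$)
$\frac{1}{47 \cdot 9 \left(-29\right) + Z} = \frac{1}{47 \cdot 9 \left(-29\right) - \frac{179}{6}} = \frac{1}{423 \left(-29\right) - \frac{179}{6}} = \frac{1}{-12267 - \frac{179}{6}} = \frac{1}{- \frac{73781}{6}} = - \frac{6}{73781}$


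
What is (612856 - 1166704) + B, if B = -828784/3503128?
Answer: -242525158166/437891 ≈ -5.5385e+5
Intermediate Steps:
B = -103598/437891 (B = -828784*1/3503128 = -103598/437891 ≈ -0.23658)
(612856 - 1166704) + B = (612856 - 1166704) - 103598/437891 = -553848 - 103598/437891 = -242525158166/437891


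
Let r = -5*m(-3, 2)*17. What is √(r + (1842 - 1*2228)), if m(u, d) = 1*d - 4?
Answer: 6*I*√6 ≈ 14.697*I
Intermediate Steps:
m(u, d) = -4 + d (m(u, d) = d - 4 = -4 + d)
r = 170 (r = -5*(-4 + 2)*17 = -5*(-2)*17 = 10*17 = 170)
√(r + (1842 - 1*2228)) = √(170 + (1842 - 1*2228)) = √(170 + (1842 - 2228)) = √(170 - 386) = √(-216) = 6*I*√6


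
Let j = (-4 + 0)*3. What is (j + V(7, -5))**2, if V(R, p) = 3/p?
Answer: 3969/25 ≈ 158.76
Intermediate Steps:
j = -12 (j = -4*3 = -12)
(j + V(7, -5))**2 = (-12 + 3/(-5))**2 = (-12 + 3*(-1/5))**2 = (-12 - 3/5)**2 = (-63/5)**2 = 3969/25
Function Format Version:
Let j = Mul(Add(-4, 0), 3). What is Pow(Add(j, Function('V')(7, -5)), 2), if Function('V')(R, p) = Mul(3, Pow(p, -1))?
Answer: Rational(3969, 25) ≈ 158.76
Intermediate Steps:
j = -12 (j = Mul(-4, 3) = -12)
Pow(Add(j, Function('V')(7, -5)), 2) = Pow(Add(-12, Mul(3, Pow(-5, -1))), 2) = Pow(Add(-12, Mul(3, Rational(-1, 5))), 2) = Pow(Add(-12, Rational(-3, 5)), 2) = Pow(Rational(-63, 5), 2) = Rational(3969, 25)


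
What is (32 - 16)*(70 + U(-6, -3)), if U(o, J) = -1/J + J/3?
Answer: 3328/3 ≈ 1109.3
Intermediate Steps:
U(o, J) = -1/J + J/3 (U(o, J) = -1/J + J*(1/3) = -1/J + J/3)
(32 - 16)*(70 + U(-6, -3)) = (32 - 16)*(70 + (-1/(-3) + (1/3)*(-3))) = 16*(70 + (-1*(-1/3) - 1)) = 16*(70 + (1/3 - 1)) = 16*(70 - 2/3) = 16*(208/3) = 3328/3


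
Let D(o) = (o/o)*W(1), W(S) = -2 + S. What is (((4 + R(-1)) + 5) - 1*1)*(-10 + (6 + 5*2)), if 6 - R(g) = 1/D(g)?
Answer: 90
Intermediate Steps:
D(o) = -1 (D(o) = (o/o)*(-2 + 1) = 1*(-1) = -1)
R(g) = 7 (R(g) = 6 - 1/(-1) = 6 - 1*(-1) = 6 + 1 = 7)
(((4 + R(-1)) + 5) - 1*1)*(-10 + (6 + 5*2)) = (((4 + 7) + 5) - 1*1)*(-10 + (6 + 5*2)) = ((11 + 5) - 1)*(-10 + (6 + 10)) = (16 - 1)*(-10 + 16) = 15*6 = 90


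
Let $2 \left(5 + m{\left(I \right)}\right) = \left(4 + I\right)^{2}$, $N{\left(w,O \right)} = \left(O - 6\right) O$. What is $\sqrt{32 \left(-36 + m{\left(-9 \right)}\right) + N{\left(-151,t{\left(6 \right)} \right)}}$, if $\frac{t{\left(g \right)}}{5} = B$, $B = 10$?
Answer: $2 \sqrt{322} \approx 35.889$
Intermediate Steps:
$t{\left(g \right)} = 50$ ($t{\left(g \right)} = 5 \cdot 10 = 50$)
$N{\left(w,O \right)} = O \left(-6 + O\right)$ ($N{\left(w,O \right)} = \left(-6 + O\right) O = O \left(-6 + O\right)$)
$m{\left(I \right)} = -5 + \frac{\left(4 + I\right)^{2}}{2}$
$\sqrt{32 \left(-36 + m{\left(-9 \right)}\right) + N{\left(-151,t{\left(6 \right)} \right)}} = \sqrt{32 \left(-36 - \left(5 - \frac{\left(4 - 9\right)^{2}}{2}\right)\right) + 50 \left(-6 + 50\right)} = \sqrt{32 \left(-36 - \left(5 - \frac{\left(-5\right)^{2}}{2}\right)\right) + 50 \cdot 44} = \sqrt{32 \left(-36 + \left(-5 + \frac{1}{2} \cdot 25\right)\right) + 2200} = \sqrt{32 \left(-36 + \left(-5 + \frac{25}{2}\right)\right) + 2200} = \sqrt{32 \left(-36 + \frac{15}{2}\right) + 2200} = \sqrt{32 \left(- \frac{57}{2}\right) + 2200} = \sqrt{-912 + 2200} = \sqrt{1288} = 2 \sqrt{322}$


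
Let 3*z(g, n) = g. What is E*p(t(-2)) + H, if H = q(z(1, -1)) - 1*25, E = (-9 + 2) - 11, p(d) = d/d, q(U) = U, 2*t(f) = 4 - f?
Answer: -128/3 ≈ -42.667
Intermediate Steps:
t(f) = 2 - f/2 (t(f) = (4 - f)/2 = 2 - f/2)
z(g, n) = g/3
p(d) = 1
E = -18 (E = -7 - 11 = -18)
H = -74/3 (H = (1/3)*1 - 1*25 = 1/3 - 25 = -74/3 ≈ -24.667)
E*p(t(-2)) + H = -18*1 - 74/3 = -18 - 74/3 = -128/3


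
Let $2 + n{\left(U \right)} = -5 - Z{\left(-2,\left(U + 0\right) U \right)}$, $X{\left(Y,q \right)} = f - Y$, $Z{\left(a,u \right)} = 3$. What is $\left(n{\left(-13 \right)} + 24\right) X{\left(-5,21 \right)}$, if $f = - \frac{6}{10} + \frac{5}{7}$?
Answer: $\frac{358}{5} \approx 71.6$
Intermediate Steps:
$f = \frac{4}{35}$ ($f = \left(-6\right) \frac{1}{10} + 5 \cdot \frac{1}{7} = - \frac{3}{5} + \frac{5}{7} = \frac{4}{35} \approx 0.11429$)
$X{\left(Y,q \right)} = \frac{4}{35} - Y$
$n{\left(U \right)} = -10$ ($n{\left(U \right)} = -2 - 8 = -10$)
$\left(n{\left(-13 \right)} + 24\right) X{\left(-5,21 \right)} = \left(-10 + 24\right) \left(\frac{4}{35} - -5\right) = 14 \left(\frac{4}{35} + 5\right) = 14 \cdot \frac{179}{35} = \frac{358}{5}$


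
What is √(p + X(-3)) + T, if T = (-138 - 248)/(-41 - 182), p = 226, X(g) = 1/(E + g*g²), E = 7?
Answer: 386/223 + √22595/10 ≈ 16.763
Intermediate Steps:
X(g) = 1/(7 + g³) (X(g) = 1/(7 + g*g²) = 1/(7 + g³))
T = 386/223 (T = -386/(-223) = -386*(-1/223) = 386/223 ≈ 1.7309)
√(p + X(-3)) + T = √(226 + 1/(7 + (-3)³)) + 386/223 = √(226 + 1/(7 - 27)) + 386/223 = √(226 + 1/(-20)) + 386/223 = √(226 - 1/20) + 386/223 = √(4519/20) + 386/223 = √22595/10 + 386/223 = 386/223 + √22595/10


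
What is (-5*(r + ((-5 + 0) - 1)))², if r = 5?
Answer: 25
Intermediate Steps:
(-5*(r + ((-5 + 0) - 1)))² = (-5*(5 + ((-5 + 0) - 1)))² = (-5*(5 + (-5 - 1)))² = (-5*(5 - 6))² = (-5*(-1))² = 5² = 25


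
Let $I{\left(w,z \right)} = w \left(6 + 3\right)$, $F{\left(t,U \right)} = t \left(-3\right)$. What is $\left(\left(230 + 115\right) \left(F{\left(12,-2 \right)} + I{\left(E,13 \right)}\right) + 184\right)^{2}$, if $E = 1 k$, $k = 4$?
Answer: $33856$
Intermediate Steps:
$F{\left(t,U \right)} = - 3 t$
$E = 4$ ($E = 1 \cdot 4 = 4$)
$I{\left(w,z \right)} = 9 w$ ($I{\left(w,z \right)} = w 9 = 9 w$)
$\left(\left(230 + 115\right) \left(F{\left(12,-2 \right)} + I{\left(E,13 \right)}\right) + 184\right)^{2} = \left(\left(230 + 115\right) \left(\left(-3\right) 12 + 9 \cdot 4\right) + 184\right)^{2} = \left(345 \left(-36 + 36\right) + 184\right)^{2} = \left(345 \cdot 0 + 184\right)^{2} = \left(0 + 184\right)^{2} = 184^{2} = 33856$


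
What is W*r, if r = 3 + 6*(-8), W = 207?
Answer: -9315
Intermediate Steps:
r = -45 (r = 3 - 48 = -45)
W*r = 207*(-45) = -9315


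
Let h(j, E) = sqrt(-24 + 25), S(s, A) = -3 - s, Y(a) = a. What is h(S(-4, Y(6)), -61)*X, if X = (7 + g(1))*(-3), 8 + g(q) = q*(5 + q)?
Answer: -15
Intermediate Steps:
g(q) = -8 + q*(5 + q)
h(j, E) = 1 (h(j, E) = sqrt(1) = 1)
X = -15 (X = (7 + (-8 + 1**2 + 5*1))*(-3) = (7 + (-8 + 1 + 5))*(-3) = (7 - 2)*(-3) = 5*(-3) = -15)
h(S(-4, Y(6)), -61)*X = 1*(-15) = -15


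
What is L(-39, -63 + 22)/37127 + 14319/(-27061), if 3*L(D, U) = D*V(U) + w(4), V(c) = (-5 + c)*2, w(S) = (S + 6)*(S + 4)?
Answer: -1495604791/3014081241 ≈ -0.49621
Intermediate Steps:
w(S) = (4 + S)*(6 + S) (w(S) = (6 + S)*(4 + S) = (4 + S)*(6 + S))
V(c) = -10 + 2*c
L(D, U) = 80/3 + D*(-10 + 2*U)/3 (L(D, U) = (D*(-10 + 2*U) + (24 + 4² + 10*4))/3 = (D*(-10 + 2*U) + (24 + 16 + 40))/3 = (D*(-10 + 2*U) + 80)/3 = (80 + D*(-10 + 2*U))/3 = 80/3 + D*(-10 + 2*U)/3)
L(-39, -63 + 22)/37127 + 14319/(-27061) = (80/3 + (⅔)*(-39)*(-5 + (-63 + 22)))/37127 + 14319/(-27061) = (80/3 + (⅔)*(-39)*(-5 - 41))*(1/37127) + 14319*(-1/27061) = (80/3 + (⅔)*(-39)*(-46))*(1/37127) - 14319/27061 = (80/3 + 1196)*(1/37127) - 14319/27061 = (3668/3)*(1/37127) - 14319/27061 = 3668/111381 - 14319/27061 = -1495604791/3014081241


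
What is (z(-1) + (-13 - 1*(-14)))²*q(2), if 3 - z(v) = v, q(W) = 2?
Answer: 50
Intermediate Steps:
z(v) = 3 - v
(z(-1) + (-13 - 1*(-14)))²*q(2) = ((3 - 1*(-1)) + (-13 - 1*(-14)))²*2 = ((3 + 1) + (-13 + 14))²*2 = (4 + 1)²*2 = 5²*2 = 25*2 = 50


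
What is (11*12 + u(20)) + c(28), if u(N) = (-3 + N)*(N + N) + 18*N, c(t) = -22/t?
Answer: 16397/14 ≈ 1171.2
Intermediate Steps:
u(N) = 18*N + 2*N*(-3 + N) (u(N) = (-3 + N)*(2*N) + 18*N = 2*N*(-3 + N) + 18*N = 18*N + 2*N*(-3 + N))
(11*12 + u(20)) + c(28) = (11*12 + 2*20*(6 + 20)) - 22/28 = (132 + 2*20*26) - 22*1/28 = (132 + 1040) - 11/14 = 1172 - 11/14 = 16397/14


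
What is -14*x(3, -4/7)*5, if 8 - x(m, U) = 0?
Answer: -560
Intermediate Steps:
x(m, U) = 8 (x(m, U) = 8 - 1*0 = 8 + 0 = 8)
-14*x(3, -4/7)*5 = -14*8*5 = -112*5 = -560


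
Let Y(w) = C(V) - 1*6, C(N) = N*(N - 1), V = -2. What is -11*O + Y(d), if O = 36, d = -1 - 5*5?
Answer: -396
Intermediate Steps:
C(N) = N*(-1 + N)
d = -26 (d = -1 - 25 = -26)
Y(w) = 0 (Y(w) = -2*(-1 - 2) - 1*6 = -2*(-3) - 6 = 6 - 6 = 0)
-11*O + Y(d) = -11*36 + 0 = -396 + 0 = -396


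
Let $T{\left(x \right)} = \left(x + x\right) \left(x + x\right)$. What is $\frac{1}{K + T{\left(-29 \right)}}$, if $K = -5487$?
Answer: $- \frac{1}{2123} \approx -0.00047103$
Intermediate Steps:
$T{\left(x \right)} = 4 x^{2}$ ($T{\left(x \right)} = 2 x 2 x = 4 x^{2}$)
$\frac{1}{K + T{\left(-29 \right)}} = \frac{1}{-5487 + 4 \left(-29\right)^{2}} = \frac{1}{-5487 + 4 \cdot 841} = \frac{1}{-5487 + 3364} = \frac{1}{-2123} = - \frac{1}{2123}$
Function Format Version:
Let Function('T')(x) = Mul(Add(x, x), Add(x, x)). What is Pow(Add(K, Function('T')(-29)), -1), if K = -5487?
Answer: Rational(-1, 2123) ≈ -0.00047103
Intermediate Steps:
Function('T')(x) = Mul(4, Pow(x, 2)) (Function('T')(x) = Mul(Mul(2, x), Mul(2, x)) = Mul(4, Pow(x, 2)))
Pow(Add(K, Function('T')(-29)), -1) = Pow(Add(-5487, Mul(4, Pow(-29, 2))), -1) = Pow(Add(-5487, Mul(4, 841)), -1) = Pow(Add(-5487, 3364), -1) = Pow(-2123, -1) = Rational(-1, 2123)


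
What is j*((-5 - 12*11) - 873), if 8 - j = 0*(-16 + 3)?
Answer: -8080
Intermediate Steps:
j = 8 (j = 8 - 0*(-16 + 3) = 8 - 0*(-13) = 8 - 1*0 = 8 + 0 = 8)
j*((-5 - 12*11) - 873) = 8*((-5 - 12*11) - 873) = 8*((-5 - 132) - 873) = 8*(-137 - 873) = 8*(-1010) = -8080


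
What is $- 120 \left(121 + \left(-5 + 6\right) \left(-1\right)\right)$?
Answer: $-14400$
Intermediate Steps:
$- 120 \left(121 + \left(-5 + 6\right) \left(-1\right)\right) = - 120 \left(121 + 1 \left(-1\right)\right) = - 120 \left(121 - 1\right) = \left(-120\right) 120 = -14400$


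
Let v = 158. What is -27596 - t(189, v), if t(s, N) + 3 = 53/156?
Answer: -4304561/156 ≈ -27593.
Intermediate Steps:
t(s, N) = -415/156 (t(s, N) = -3 + 53/156 = -415/156)
-27596 - t(189, v) = -27596 - 1*(-415/156) = -27596 + 415/156 = -4304561/156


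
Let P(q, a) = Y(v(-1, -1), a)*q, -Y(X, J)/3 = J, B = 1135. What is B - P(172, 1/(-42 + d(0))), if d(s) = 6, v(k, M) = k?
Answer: 3362/3 ≈ 1120.7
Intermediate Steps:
Y(X, J) = -3*J
P(q, a) = -3*a*q (P(q, a) = (-3*a)*q = -3*a*q)
B - P(172, 1/(-42 + d(0))) = 1135 - (-3)*172/(-42 + 6) = 1135 - (-3)*172/(-36) = 1135 - (-3)*(-1)*172/36 = 1135 - 1*43/3 = 1135 - 43/3 = 3362/3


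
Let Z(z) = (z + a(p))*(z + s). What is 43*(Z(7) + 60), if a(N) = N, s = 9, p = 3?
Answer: 9460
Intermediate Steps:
Z(z) = (3 + z)*(9 + z) (Z(z) = (z + 3)*(z + 9) = (3 + z)*(9 + z))
43*(Z(7) + 60) = 43*((27 + 7**2 + 12*7) + 60) = 43*((27 + 49 + 84) + 60) = 43*(160 + 60) = 43*220 = 9460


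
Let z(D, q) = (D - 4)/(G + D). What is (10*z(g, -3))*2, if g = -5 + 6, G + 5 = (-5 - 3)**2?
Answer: -1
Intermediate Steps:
G = 59 (G = -5 + (-5 - 3)**2 = -5 + (-8)**2 = -5 + 64 = 59)
g = 1
z(D, q) = (-4 + D)/(59 + D) (z(D, q) = (D - 4)/(59 + D) = (-4 + D)/(59 + D))
(10*z(g, -3))*2 = (10*((-4 + 1)/(59 + 1)))*2 = (10*(-3/60))*2 = (10*((1/60)*(-3)))*2 = (10*(-1/20))*2 = -1/2*2 = -1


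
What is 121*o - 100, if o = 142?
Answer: 17082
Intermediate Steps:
121*o - 100 = 121*142 - 100 = 17182 - 100 = 17082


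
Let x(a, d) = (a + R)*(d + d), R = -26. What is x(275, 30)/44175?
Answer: 996/2945 ≈ 0.33820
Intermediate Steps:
x(a, d) = 2*d*(-26 + a) (x(a, d) = (a - 26)*(d + d) = (-26 + a)*(2*d) = 2*d*(-26 + a))
x(275, 30)/44175 = (2*30*(-26 + 275))/44175 = (2*30*249)*(1/44175) = 14940*(1/44175) = 996/2945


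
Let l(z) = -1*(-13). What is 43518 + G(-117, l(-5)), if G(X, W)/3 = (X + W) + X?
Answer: 42855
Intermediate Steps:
l(z) = 13
G(X, W) = 3*W + 6*X (G(X, W) = 3*((X + W) + X) = 3*((W + X) + X) = 3*(W + 2*X) = 3*W + 6*X)
43518 + G(-117, l(-5)) = 43518 + (3*13 + 6*(-117)) = 43518 + (39 - 702) = 43518 - 663 = 42855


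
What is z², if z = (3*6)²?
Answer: 104976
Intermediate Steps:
z = 324 (z = 18² = 324)
z² = 324² = 104976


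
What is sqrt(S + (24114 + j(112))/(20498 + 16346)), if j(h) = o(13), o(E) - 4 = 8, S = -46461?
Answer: I*sqrt(15767251248138)/18422 ≈ 215.55*I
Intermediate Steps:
o(E) = 12 (o(E) = 4 + 8 = 12)
j(h) = 12
sqrt(S + (24114 + j(112))/(20498 + 16346)) = sqrt(-46461 + (24114 + 12)/(20498 + 16346)) = sqrt(-46461 + 24126/36844) = sqrt(-46461 + 24126*(1/36844)) = sqrt(-46461 + 12063/18422) = sqrt(-855892479/18422) = I*sqrt(15767251248138)/18422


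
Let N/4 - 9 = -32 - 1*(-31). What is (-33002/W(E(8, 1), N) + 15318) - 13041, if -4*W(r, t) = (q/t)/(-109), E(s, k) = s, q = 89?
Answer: -460241251/89 ≈ -5.1712e+6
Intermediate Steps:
N = 32 (N = 36 + 4*(-32 - 1*(-31)) = 36 + 4*(-32 + 31) = 36 + 4*(-1) = 36 - 4 = 32)
W(r, t) = 89/(436*t) (W(r, t) = -89/t/(4*(-109)) = -89/t*(-1)/(4*109) = -(-89)/(436*t) = 89/(436*t))
(-33002/W(E(8, 1), N) + 15318) - 13041 = (-33002/((89/436)/32) + 15318) - 13041 = (-33002/((89/436)*(1/32)) + 15318) - 13041 = (-33002/89/13952 + 15318) - 13041 = (-33002*13952/89 + 15318) - 13041 = (-460443904/89 + 15318) - 13041 = -459080602/89 - 13041 = -460241251/89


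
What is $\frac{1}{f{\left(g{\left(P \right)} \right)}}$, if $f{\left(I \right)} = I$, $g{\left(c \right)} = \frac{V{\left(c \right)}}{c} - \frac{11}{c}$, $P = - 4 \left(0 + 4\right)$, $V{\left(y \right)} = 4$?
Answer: $\frac{16}{7} \approx 2.2857$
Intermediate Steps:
$P = -16$ ($P = \left(-4\right) 4 = -16$)
$g{\left(c \right)} = - \frac{7}{c}$ ($g{\left(c \right)} = \frac{4}{c} - \frac{11}{c} = - \frac{7}{c}$)
$\frac{1}{f{\left(g{\left(P \right)} \right)}} = \frac{1}{\left(-7\right) \frac{1}{-16}} = \frac{1}{\left(-7\right) \left(- \frac{1}{16}\right)} = \frac{1}{\frac{7}{16}} = \frac{16}{7}$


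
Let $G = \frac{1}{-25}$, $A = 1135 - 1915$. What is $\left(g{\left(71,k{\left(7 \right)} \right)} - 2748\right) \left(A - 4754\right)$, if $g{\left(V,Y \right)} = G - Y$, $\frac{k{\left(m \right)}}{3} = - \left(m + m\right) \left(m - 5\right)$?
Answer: $\frac{368569934}{25} \approx 1.4743 \cdot 10^{7}$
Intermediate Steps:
$A = -780$
$G = - \frac{1}{25} \approx -0.04$
$k{\left(m \right)} = - 6 m \left(-5 + m\right)$ ($k{\left(m \right)} = 3 \left(- \left(m + m\right) \left(m - 5\right)\right) = 3 \left(- 2 m \left(-5 + m\right)\right) = - 6 m \left(-5 + m\right)$)
$g{\left(V,Y \right)} = - \frac{1}{25} - Y$
$\left(g{\left(71,k{\left(7 \right)} \right)} - 2748\right) \left(A - 4754\right) = \left(\left(- \frac{1}{25} - 6 \cdot 7 \left(5 - 7\right)\right) - 2748\right) \left(-780 - 4754\right) = \left(\left(- \frac{1}{25} - 6 \cdot 7 \left(5 - 7\right)\right) - 2748\right) \left(-5534\right) = \left(\left(- \frac{1}{25} - 6 \cdot 7 \left(-2\right)\right) - 2748\right) \left(-5534\right) = \left(\left(- \frac{1}{25} - -84\right) - 2748\right) \left(-5534\right) = \left(\left(- \frac{1}{25} + 84\right) - 2748\right) \left(-5534\right) = \left(\frac{2099}{25} - 2748\right) \left(-5534\right) = \left(- \frac{66601}{25}\right) \left(-5534\right) = \frac{368569934}{25}$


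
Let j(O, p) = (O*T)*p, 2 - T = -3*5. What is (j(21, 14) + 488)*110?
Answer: 603460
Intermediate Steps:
T = 17 (T = 2 - (-3)*5 = 2 - 1*(-15) = 2 + 15 = 17)
j(O, p) = 17*O*p (j(O, p) = (O*17)*p = (17*O)*p = 17*O*p)
(j(21, 14) + 488)*110 = (17*21*14 + 488)*110 = (4998 + 488)*110 = 5486*110 = 603460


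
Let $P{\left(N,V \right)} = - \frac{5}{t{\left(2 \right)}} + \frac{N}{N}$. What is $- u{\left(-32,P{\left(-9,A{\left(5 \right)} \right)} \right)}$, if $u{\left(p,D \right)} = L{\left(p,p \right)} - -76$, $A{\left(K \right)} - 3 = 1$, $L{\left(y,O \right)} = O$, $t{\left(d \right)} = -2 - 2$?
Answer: $-44$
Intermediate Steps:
$t{\left(d \right)} = -4$
$A{\left(K \right)} = 4$ ($A{\left(K \right)} = 3 + 1 = 4$)
$P{\left(N,V \right)} = \frac{9}{4}$ ($P{\left(N,V \right)} = - \frac{5}{-4} + \frac{N}{N} = \left(-5\right) \left(- \frac{1}{4}\right) + 1 = \frac{5}{4} + 1 = \frac{9}{4}$)
$u{\left(p,D \right)} = 76 + p$ ($u{\left(p,D \right)} = p - -76 = p + 76 = 76 + p$)
$- u{\left(-32,P{\left(-9,A{\left(5 \right)} \right)} \right)} = - (76 - 32) = \left(-1\right) 44 = -44$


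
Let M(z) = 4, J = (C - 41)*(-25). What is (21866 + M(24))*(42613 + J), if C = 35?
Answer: 935226810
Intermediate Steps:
J = 150 (J = (35 - 41)*(-25) = -6*(-25) = 150)
(21866 + M(24))*(42613 + J) = (21866 + 4)*(42613 + 150) = 21870*42763 = 935226810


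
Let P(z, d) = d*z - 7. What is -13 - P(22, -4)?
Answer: 82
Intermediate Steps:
P(z, d) = -7 + d*z
-13 - P(22, -4) = -13 - (-7 - 4*22) = -13 - (-7 - 88) = -13 - 1*(-95) = -13 + 95 = 82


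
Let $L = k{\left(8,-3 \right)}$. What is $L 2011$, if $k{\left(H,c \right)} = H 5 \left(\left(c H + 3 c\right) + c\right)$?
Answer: $-2895840$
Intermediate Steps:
$k{\left(H,c \right)} = 5 H \left(4 c + H c\right)$ ($k{\left(H,c \right)} = 5 H \left(\left(H c + 3 c\right) + c\right) = 5 H \left(\left(3 c + H c\right) + c\right) = 5 H \left(4 c + H c\right)$)
$L = -1440$ ($L = 5 \cdot 8 \left(-3\right) \left(4 + 8\right) = 5 \cdot 8 \left(-3\right) 12 = -1440$)
$L 2011 = \left(-1440\right) 2011 = -2895840$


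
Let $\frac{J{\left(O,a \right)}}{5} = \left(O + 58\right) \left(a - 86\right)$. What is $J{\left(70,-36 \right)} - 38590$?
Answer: $-116670$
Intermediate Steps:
$J{\left(O,a \right)} = 5 \left(-86 + a\right) \left(58 + O\right)$ ($J{\left(O,a \right)} = 5 \left(O + 58\right) \left(a - 86\right) = 5 \left(58 + O\right) \left(-86 + a\right) = 5 \left(-86 + a\right) \left(58 + O\right)$)
$J{\left(70,-36 \right)} - 38590 = \left(-24940 - 30100 + 290 \left(-36\right) + 5 \cdot 70 \left(-36\right)\right) - 38590 = \left(-24940 - 30100 - 10440 - 12600\right) - 38590 = -78080 - 38590 = -116670$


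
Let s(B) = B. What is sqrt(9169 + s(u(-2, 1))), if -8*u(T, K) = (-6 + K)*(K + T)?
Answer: sqrt(146694)/4 ≈ 95.752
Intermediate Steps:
u(T, K) = -(-6 + K)*(K + T)/8
sqrt(9169 + s(u(-2, 1))) = sqrt(9169 + (-1/8*1**2 + (3/4)*1 + (3/4)*(-2) - 1/8*1*(-2))) = sqrt(9169 + (-1/8*1 + 3/4 - 3/2 + 1/4)) = sqrt(9169 + (-1/8 + 3/4 - 3/2 + 1/4)) = sqrt(9169 - 5/8) = sqrt(73347/8) = sqrt(146694)/4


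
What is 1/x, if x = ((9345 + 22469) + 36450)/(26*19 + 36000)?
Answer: 18247/34132 ≈ 0.53460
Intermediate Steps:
x = 34132/18247 (x = (31814 + 36450)/(494 + 36000) = 68264/36494 = 68264*(1/36494) = 34132/18247 ≈ 1.8706)
1/x = 1/(34132/18247) = 18247/34132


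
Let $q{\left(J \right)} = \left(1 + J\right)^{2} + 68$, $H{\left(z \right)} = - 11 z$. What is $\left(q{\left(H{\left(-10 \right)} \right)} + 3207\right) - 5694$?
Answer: $9902$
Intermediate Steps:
$q{\left(J \right)} = 68 + \left(1 + J\right)^{2}$
$\left(q{\left(H{\left(-10 \right)} \right)} + 3207\right) - 5694 = \left(\left(68 + \left(1 - -110\right)^{2}\right) + 3207\right) - 5694 = \left(\left(68 + \left(1 + 110\right)^{2}\right) + 3207\right) - 5694 = \left(\left(68 + 111^{2}\right) + 3207\right) - 5694 = \left(\left(68 + 12321\right) + 3207\right) - 5694 = \left(12389 + 3207\right) - 5694 = 15596 - 5694 = 9902$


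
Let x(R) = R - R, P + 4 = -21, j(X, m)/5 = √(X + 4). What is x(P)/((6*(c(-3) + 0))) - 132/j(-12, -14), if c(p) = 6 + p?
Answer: 33*I*√2/5 ≈ 9.3338*I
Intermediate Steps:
j(X, m) = 5*√(4 + X) (j(X, m) = 5*√(X + 4) = 5*√(4 + X))
P = -25 (P = -4 - 21 = -25)
x(R) = 0
x(P)/((6*(c(-3) + 0))) - 132/j(-12, -14) = 0/((6*((6 - 3) + 0))) - 132*1/(5*√(4 - 12)) = 0/((6*(3 + 0))) - 132*(-I*√2/20) = 0/((6*3)) - 132*(-I*√2/20) = 0/18 - 132*(-I*√2/20) = 0*(1/18) - (-33)*I*√2/5 = 0 + 33*I*√2/5 = 33*I*√2/5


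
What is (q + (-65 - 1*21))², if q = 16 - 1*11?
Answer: 6561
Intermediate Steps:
q = 5 (q = 16 - 11 = 5)
(q + (-65 - 1*21))² = (5 + (-65 - 1*21))² = (5 + (-65 - 21))² = (5 - 86)² = (-81)² = 6561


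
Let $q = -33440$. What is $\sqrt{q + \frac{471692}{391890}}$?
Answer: $\frac{i \sqrt{1283863961911530}}{195945} \approx 182.86 i$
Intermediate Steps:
$\sqrt{q + \frac{471692}{391890}} = \sqrt{-33440 + \frac{471692}{391890}} = \sqrt{-33440 + 471692 \cdot \frac{1}{391890}} = \sqrt{-33440 + \frac{235846}{195945}} = \sqrt{- \frac{6552164954}{195945}} = \frac{i \sqrt{1283863961911530}}{195945}$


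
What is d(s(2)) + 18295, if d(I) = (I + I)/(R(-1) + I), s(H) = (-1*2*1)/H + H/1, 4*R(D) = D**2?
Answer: 91483/5 ≈ 18297.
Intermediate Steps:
R(D) = D**2/4
s(H) = H - 2/H (s(H) = (-2*1)/H + H*1 = -2/H + H = H - 2/H)
d(I) = 2*I/(1/4 + I) (d(I) = (I + I)/((1/4)*(-1)**2 + I) = (2*I)/((1/4)*1 + I) = (2*I)/(1/4 + I) = 2*I/(1/4 + I))
d(s(2)) + 18295 = 8*(2 - 2/2)/(1 + 4*(2 - 2/2)) + 18295 = 8*(2 - 2*1/2)/(1 + 4*(2 - 2*1/2)) + 18295 = 8*(2 - 1)/(1 + 4*(2 - 1)) + 18295 = 8*1/(1 + 4*1) + 18295 = 8*1/(1 + 4) + 18295 = 8*1/5 + 18295 = 8*1*(1/5) + 18295 = 8/5 + 18295 = 91483/5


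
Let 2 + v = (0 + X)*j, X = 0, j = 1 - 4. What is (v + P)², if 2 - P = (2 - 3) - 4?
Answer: 25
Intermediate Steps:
j = -3
P = 7 (P = 2 - ((2 - 3) - 4) = 2 - (-1 - 4) = 2 - 1*(-5) = 2 + 5 = 7)
v = -2 (v = -2 + (0 + 0)*(-3) = -2 + 0*(-3) = -2 + 0 = -2)
(v + P)² = (-2 + 7)² = 5² = 25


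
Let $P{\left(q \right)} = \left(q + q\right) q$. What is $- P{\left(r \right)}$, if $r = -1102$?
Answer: $-2428808$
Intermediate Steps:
$P{\left(q \right)} = 2 q^{2}$ ($P{\left(q \right)} = 2 q q = 2 q^{2}$)
$- P{\left(r \right)} = - 2 \left(-1102\right)^{2} = - 2 \cdot 1214404 = \left(-1\right) 2428808 = -2428808$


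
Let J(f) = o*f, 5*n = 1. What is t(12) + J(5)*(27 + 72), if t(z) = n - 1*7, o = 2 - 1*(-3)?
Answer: 12341/5 ≈ 2468.2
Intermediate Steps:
o = 5 (o = 2 + 3 = 5)
n = ⅕ (n = (⅕)*1 = ⅕ ≈ 0.20000)
t(z) = -34/5 (t(z) = ⅕ - 1*7 = ⅕ - 7 = -34/5)
J(f) = 5*f
t(12) + J(5)*(27 + 72) = -34/5 + (5*5)*(27 + 72) = -34/5 + 25*99 = -34/5 + 2475 = 12341/5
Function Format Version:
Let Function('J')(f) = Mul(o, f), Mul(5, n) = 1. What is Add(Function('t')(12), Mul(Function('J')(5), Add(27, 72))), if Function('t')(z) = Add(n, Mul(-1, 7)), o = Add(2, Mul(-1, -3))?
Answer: Rational(12341, 5) ≈ 2468.2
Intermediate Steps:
o = 5 (o = Add(2, 3) = 5)
n = Rational(1, 5) (n = Mul(Rational(1, 5), 1) = Rational(1, 5) ≈ 0.20000)
Function('t')(z) = Rational(-34, 5) (Function('t')(z) = Add(Rational(1, 5), Mul(-1, 7)) = Add(Rational(1, 5), -7) = Rational(-34, 5))
Function('J')(f) = Mul(5, f)
Add(Function('t')(12), Mul(Function('J')(5), Add(27, 72))) = Add(Rational(-34, 5), Mul(Mul(5, 5), Add(27, 72))) = Add(Rational(-34, 5), Mul(25, 99)) = Add(Rational(-34, 5), 2475) = Rational(12341, 5)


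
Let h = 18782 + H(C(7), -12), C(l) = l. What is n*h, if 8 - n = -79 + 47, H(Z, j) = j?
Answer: 750800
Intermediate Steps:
n = 40 (n = 8 - (-79 + 47) = 8 - 1*(-32) = 8 + 32 = 40)
h = 18770 (h = 18782 - 12 = 18770)
n*h = 40*18770 = 750800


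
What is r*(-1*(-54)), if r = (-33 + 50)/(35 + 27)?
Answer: 459/31 ≈ 14.806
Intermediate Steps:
r = 17/62 ≈ 0.27419
r*(-1*(-54)) = 17*(-1*(-54))/62 = (17/62)*54 = 459/31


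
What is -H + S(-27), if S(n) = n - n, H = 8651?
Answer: -8651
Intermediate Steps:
S(n) = 0
-H + S(-27) = -1*8651 + 0 = -8651 + 0 = -8651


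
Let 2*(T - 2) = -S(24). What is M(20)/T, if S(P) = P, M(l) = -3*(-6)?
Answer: -9/5 ≈ -1.8000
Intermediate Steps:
M(l) = 18
T = -10 (T = 2 + (-1*24)/2 = 2 + (½)*(-24) = 2 - 12 = -10)
M(20)/T = 18/(-10) = 18*(-⅒) = -9/5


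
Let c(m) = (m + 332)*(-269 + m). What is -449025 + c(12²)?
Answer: -508525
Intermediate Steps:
c(m) = (-269 + m)*(332 + m) (c(m) = (332 + m)*(-269 + m) = (-269 + m)*(332 + m))
-449025 + c(12²) = -449025 + (-89308 + (12²)² + 63*12²) = -449025 + (-89308 + 144² + 63*144) = -449025 + (-89308 + 20736 + 9072) = -449025 - 59500 = -508525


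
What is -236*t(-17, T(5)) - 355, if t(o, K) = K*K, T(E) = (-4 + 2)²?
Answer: -4131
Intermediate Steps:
T(E) = 4 (T(E) = (-2)² = 4)
t(o, K) = K²
-236*t(-17, T(5)) - 355 = -236*4² - 355 = -236*16 - 355 = -3776 - 355 = -4131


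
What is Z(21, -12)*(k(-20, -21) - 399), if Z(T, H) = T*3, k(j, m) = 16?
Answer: -24129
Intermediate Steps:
Z(T, H) = 3*T
Z(21, -12)*(k(-20, -21) - 399) = (3*21)*(16 - 399) = 63*(-383) = -24129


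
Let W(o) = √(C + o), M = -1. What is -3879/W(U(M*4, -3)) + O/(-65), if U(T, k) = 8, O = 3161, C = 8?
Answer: -264779/260 ≈ -1018.4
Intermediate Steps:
W(o) = √(8 + o)
-3879/W(U(M*4, -3)) + O/(-65) = -3879/√(8 + 8) + 3161/(-65) = -3879/(√16) + 3161*(-1/65) = -3879/4 - 3161/65 = -264779/260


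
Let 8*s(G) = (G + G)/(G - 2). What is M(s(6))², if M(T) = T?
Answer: 9/64 ≈ 0.14063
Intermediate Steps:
s(G) = G/(4*(-2 + G)) (s(G) = ((G + G)/(G - 2))/8 = ((2*G)/(-2 + G))/8 = (2*G/(-2 + G))/8 = G/(4*(-2 + G)))
M(s(6))² = ((¼)*6/(-2 + 6))² = ((¼)*6/4)² = ((¼)*6*(¼))² = (3/8)² = 9/64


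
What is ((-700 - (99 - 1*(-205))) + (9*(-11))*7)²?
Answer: 2879809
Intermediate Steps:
((-700 - (99 - 1*(-205))) + (9*(-11))*7)² = ((-700 - (99 + 205)) - 99*7)² = ((-700 - 1*304) - 693)² = ((-700 - 304) - 693)² = (-1004 - 693)² = (-1697)² = 2879809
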